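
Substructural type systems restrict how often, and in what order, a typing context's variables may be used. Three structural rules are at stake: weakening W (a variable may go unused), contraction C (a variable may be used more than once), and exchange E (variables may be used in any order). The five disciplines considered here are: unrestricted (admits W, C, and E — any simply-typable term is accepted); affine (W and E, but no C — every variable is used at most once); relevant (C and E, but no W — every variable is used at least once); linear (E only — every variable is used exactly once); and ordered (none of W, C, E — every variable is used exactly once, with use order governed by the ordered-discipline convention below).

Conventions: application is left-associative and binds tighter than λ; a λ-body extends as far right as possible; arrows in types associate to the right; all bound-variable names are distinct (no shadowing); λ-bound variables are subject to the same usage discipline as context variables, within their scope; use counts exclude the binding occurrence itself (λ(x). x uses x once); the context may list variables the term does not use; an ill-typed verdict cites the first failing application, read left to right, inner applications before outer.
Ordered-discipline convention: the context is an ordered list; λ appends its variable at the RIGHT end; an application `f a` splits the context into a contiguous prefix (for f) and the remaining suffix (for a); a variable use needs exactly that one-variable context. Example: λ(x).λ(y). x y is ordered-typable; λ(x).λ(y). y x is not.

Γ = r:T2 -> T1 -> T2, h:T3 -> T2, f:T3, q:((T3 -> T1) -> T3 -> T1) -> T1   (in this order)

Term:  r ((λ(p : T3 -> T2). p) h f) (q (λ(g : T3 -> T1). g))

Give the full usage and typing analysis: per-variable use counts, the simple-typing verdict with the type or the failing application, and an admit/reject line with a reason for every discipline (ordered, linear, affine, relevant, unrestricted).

variable uses: r: 1×; h: 1×; f: 1×; q: 1×; p [bound]: 1×; g [bound]: 1×
left-to-right use order: r, p, h, f, q, g
typing: well-typed — term : T2
ordered: ✓, r, h, f, q, p, g: once each, no exchange needed
linear: ✓, each of r, h, f, q, p, g used exactly once
affine: ✓, r, h, f, q, p, g: no repeats, contraction unneeded
relevant: ✓, at least one use each (r, h, f, q, p, g)
unrestricted: ✓, typability at T2 is all that's needed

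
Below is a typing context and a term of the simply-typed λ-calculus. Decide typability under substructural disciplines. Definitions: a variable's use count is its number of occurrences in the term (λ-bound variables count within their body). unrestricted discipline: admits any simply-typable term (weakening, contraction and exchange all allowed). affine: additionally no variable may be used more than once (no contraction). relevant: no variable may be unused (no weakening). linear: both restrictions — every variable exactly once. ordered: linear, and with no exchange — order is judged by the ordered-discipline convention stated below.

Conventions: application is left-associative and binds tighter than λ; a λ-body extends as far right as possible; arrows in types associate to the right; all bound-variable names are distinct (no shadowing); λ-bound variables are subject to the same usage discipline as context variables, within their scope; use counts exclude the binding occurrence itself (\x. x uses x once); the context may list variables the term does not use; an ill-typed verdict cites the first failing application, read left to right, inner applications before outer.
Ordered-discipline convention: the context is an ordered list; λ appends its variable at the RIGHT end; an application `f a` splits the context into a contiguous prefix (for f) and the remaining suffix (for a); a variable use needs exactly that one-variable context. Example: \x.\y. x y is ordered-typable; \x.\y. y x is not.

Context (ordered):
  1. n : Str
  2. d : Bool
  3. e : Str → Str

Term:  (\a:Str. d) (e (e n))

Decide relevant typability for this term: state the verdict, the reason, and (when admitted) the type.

no — a left unused
usage: n ×1; d ×1; e ×2; a (λ-bound) ×0
uses in reading order: d, e, e, n
typing: the term checks, with type Bool
summary: ordered ✗; linear ✗; affine ✗; relevant ✗; unrestricted ✓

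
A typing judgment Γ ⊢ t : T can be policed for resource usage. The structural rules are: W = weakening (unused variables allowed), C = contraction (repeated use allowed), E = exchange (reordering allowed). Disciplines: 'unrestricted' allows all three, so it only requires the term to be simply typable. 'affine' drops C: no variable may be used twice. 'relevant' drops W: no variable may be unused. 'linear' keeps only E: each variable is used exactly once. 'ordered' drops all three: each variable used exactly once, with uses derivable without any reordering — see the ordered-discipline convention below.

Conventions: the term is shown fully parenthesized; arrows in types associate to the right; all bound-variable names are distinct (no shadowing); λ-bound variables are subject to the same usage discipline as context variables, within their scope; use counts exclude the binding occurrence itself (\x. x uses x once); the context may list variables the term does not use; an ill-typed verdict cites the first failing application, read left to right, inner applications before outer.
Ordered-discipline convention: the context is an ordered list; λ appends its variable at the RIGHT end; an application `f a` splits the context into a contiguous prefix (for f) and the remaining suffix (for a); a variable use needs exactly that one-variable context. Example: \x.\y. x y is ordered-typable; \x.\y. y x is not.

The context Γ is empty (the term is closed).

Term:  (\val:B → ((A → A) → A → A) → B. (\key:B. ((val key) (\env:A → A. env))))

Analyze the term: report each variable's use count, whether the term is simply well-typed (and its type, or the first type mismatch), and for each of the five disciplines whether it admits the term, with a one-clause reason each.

counts: val [bound]: 1; key [bound]: 1; env [bound]: 1
left-to-right use order: val, key, env
typing: ✓ — (B → ((A → A) → A → A) → B) → B → B
ordered: ✓ — single-use (val, key, env), ordered derivation ok
linear: ✓ — exactly-once usage across val, key, env
affine: ✓ — no duplicate uses among val, key, env
relevant: ✓ — at least one use each (val, key, env)
unrestricted: ✓ — well-typed at (B → ((A → A) → A → A) → B) → B → B; no restrictions here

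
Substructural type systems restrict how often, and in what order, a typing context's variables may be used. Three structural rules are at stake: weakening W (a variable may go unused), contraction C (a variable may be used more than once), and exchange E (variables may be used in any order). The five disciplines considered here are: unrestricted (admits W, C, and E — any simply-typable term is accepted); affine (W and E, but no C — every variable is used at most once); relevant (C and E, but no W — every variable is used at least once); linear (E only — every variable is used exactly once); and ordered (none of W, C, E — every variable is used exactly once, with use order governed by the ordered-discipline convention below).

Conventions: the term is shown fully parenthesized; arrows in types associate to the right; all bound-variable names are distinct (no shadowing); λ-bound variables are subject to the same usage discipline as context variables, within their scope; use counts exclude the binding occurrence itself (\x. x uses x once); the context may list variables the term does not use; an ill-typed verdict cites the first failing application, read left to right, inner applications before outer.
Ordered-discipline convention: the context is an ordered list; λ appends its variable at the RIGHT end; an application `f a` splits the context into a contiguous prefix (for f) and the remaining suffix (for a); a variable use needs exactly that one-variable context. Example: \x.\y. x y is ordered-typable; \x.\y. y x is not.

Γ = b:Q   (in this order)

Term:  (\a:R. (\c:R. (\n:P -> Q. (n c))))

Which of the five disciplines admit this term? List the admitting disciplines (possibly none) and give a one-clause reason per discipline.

admitting disciplines: none
use counts: b: 0, a [bound]: 0, c [bound]: 1, n [bound]: 1
use order (left to right): n, c
typing: ill-typed: argument of type R where P is required
ordered: ✗ — fails simple typing
linear: ✗ — a type mismatch blocks all five
affine: ✗ — the type mismatch rejects it
relevant: ✗ — not simply typable
unrestricted: ✗ — fails simple typing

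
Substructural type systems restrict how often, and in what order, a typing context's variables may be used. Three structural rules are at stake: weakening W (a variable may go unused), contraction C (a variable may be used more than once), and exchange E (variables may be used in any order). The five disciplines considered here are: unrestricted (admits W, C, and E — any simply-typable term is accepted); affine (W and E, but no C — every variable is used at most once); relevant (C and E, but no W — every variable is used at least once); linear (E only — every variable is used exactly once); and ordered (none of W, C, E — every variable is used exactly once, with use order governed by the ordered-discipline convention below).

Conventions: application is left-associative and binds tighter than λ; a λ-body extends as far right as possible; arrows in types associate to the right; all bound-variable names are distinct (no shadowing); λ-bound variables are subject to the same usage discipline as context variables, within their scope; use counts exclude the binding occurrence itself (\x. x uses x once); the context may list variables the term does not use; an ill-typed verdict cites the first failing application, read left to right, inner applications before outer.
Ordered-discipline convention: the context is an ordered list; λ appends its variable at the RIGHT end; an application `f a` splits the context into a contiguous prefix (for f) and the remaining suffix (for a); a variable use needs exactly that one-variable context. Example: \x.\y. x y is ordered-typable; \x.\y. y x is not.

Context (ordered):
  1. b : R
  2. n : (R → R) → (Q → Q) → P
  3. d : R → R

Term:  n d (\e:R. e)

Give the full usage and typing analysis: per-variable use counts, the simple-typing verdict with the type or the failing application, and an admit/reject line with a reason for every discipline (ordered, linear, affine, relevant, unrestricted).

counts: b ×0, n ×1, d ×1, e [bound] ×1
use order (left to right): n, d, e
typing: ill-typed: an argument R → R mismatches the expected Q → Q
ordered: ✗ — the type mismatch rejects it
linear: ✗ — not simply typable
affine: ✗ — fails simple typing
relevant: ✗ — a type mismatch blocks all five
unrestricted: ✗ — the type mismatch rejects it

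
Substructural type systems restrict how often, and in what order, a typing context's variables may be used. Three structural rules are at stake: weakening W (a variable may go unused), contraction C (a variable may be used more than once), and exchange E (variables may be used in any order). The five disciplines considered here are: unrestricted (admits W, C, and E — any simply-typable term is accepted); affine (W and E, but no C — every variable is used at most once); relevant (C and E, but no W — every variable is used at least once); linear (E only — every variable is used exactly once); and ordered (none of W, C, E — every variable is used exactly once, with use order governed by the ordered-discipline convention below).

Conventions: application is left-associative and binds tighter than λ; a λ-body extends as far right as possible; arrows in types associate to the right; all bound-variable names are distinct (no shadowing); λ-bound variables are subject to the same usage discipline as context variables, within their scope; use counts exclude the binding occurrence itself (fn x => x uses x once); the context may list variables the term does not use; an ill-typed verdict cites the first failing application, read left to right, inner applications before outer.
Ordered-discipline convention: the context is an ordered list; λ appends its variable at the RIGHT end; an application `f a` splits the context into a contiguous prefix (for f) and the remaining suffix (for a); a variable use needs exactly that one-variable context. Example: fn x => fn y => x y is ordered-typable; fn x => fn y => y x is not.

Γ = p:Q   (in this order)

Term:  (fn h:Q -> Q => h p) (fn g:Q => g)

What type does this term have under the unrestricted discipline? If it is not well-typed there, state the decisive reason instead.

term : Q
variable uses: p=1, h [bound]=1, g [bound]=1
use order (left to right): h, p, g
typing: the term checks, with type Q
across the five disciplines: ordered ✗ | linear ✓ | affine ✓ | relevant ✓ | unrestricted ✓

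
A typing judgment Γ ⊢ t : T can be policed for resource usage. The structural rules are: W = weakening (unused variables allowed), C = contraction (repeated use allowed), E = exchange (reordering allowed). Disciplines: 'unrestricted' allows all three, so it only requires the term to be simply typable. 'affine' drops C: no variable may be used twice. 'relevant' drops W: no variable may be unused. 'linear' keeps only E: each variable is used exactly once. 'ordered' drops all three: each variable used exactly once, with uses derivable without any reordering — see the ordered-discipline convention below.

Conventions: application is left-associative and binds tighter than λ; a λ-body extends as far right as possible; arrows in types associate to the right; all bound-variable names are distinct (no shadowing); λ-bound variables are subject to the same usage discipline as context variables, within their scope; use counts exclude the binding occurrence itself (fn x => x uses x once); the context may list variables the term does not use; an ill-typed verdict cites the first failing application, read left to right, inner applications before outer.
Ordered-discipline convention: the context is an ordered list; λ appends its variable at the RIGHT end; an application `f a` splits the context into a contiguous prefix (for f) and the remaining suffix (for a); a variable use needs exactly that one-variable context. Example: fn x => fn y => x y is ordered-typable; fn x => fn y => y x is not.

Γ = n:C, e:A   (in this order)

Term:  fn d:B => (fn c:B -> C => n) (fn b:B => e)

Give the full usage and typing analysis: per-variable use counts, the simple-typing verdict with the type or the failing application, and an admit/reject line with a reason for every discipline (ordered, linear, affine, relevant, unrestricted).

usage: n: 1, e: 1, d (bound): 0, c (bound): 0, b (bound): 0
order of uses: n, e
typing: ill-typed: an application expects B -> C but receives B -> A
ordered: ✗ — the type mismatch rejects it
linear: ✗ — not simply typable
affine: ✗ — fails simple typing
relevant: ✗ — a type mismatch blocks all five
unrestricted: ✗ — the type mismatch rejects it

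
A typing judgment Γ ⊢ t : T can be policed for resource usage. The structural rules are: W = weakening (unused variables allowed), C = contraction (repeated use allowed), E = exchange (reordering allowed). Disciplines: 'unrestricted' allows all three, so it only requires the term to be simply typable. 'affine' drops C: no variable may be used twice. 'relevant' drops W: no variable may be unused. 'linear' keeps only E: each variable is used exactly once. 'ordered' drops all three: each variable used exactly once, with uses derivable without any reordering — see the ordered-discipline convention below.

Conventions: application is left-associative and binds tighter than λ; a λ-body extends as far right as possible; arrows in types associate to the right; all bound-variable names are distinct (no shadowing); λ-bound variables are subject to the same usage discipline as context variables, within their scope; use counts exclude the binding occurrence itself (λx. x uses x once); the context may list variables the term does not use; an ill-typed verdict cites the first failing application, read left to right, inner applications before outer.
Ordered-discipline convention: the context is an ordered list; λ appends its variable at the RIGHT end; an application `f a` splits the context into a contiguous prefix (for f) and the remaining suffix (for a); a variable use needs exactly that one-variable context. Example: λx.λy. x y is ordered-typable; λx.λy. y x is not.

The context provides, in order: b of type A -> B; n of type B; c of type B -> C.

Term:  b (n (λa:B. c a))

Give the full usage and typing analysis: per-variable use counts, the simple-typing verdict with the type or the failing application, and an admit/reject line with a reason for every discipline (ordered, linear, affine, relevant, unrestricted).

variable uses: b: 1, n: 1, c: 1, a (bound): 1
order of uses: b, n, c, a
typing: ill-typed: applying a non-function (B)
ordered ✗ (not simply typable)
linear ✗ (fails simple typing)
affine ✗ (a type mismatch blocks all five)
relevant ✗ (the type mismatch rejects it)
unrestricted ✗ (not simply typable)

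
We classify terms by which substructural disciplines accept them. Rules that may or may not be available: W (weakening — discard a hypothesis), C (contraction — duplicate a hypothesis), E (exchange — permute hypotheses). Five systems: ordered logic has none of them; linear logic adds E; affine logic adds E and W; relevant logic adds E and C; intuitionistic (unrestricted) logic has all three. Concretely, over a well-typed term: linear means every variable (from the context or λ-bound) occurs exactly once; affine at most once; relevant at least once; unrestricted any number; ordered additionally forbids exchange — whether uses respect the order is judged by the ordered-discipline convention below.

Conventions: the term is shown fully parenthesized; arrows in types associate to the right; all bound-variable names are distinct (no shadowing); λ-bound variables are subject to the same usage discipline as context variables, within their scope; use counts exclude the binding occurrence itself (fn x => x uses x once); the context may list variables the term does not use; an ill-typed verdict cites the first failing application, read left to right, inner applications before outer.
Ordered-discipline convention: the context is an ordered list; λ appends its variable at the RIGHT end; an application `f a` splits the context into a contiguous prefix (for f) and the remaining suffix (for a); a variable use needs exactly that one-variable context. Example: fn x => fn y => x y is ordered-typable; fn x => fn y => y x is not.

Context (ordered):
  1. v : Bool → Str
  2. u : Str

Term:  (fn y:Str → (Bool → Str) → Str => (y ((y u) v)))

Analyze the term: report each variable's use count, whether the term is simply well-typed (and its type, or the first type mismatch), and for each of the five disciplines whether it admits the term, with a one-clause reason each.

use counts: v: 1, u: 1, y (bound): 2
use order (left to right): y, y, u, v
typing: ✓ — (Str → (Bool → Str) → Str) → (Bool → Str) → Str
ordered: ✗, y ×2 used more than once (contraction)
linear: ✗, y ×2 used more than once (contraction)
affine: ✗, y ×2 used more than once (contraction)
relevant: ✓, none of v, u, y goes unused
unrestricted: ✓, well-typed at (Str → (Bool → Str) → Str) → (Bool → Str) → Str; no restrictions here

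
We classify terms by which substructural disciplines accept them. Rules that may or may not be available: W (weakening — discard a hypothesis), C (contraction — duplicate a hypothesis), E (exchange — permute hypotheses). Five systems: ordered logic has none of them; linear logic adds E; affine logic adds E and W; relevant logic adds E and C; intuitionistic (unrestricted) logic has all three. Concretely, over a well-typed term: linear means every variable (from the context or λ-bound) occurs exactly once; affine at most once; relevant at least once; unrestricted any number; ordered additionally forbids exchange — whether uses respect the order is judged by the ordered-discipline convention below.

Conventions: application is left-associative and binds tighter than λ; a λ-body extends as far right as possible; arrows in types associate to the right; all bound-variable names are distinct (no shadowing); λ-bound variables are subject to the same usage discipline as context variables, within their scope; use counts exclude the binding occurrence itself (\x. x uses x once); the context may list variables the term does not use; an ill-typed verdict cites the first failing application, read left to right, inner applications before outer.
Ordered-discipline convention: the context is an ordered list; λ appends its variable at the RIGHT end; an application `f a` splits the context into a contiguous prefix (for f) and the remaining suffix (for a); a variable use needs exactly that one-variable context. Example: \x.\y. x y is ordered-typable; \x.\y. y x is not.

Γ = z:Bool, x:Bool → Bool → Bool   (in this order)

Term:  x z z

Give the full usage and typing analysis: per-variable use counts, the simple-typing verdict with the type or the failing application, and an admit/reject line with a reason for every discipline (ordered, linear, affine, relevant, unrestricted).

variable uses: z: 2×, x: 1×
order of uses: x, z, z
typing: ✓ — Bool
ordered: ✗, uses contraction: z ×2
linear: ✗, uses contraction: z ×2
affine: ✗, uses contraction: z ×2
relevant: ✓, none of z, x goes unused
unrestricted: ✓, well-typed at Bool; no restrictions here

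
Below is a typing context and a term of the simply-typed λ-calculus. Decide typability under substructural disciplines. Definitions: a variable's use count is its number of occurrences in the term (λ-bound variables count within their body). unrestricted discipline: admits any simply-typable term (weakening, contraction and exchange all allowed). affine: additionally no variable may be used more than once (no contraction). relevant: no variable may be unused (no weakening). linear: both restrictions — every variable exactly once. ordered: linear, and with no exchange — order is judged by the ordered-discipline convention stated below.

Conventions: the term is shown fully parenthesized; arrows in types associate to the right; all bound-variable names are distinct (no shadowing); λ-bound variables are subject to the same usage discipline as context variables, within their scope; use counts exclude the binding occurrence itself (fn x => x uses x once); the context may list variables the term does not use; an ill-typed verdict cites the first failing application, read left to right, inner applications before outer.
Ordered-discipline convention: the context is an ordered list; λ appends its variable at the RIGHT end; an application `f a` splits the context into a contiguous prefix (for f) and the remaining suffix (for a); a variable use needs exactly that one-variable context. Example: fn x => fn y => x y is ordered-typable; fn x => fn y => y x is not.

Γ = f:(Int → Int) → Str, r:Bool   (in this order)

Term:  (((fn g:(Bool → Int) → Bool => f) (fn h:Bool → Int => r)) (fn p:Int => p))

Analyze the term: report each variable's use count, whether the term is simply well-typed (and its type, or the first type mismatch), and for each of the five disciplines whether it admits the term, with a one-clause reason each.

use counts: f: 1, r: 1, g [bound]: 0, h [bound]: 0, p [bound]: 1
use order (left to right): f, r, p
typing: well-typed at Str
ordered: ✗ — unused: g, h — weakening required
linear: ✗ — unused: g, h — weakening required
affine: ✓ — f, r, g, h, p: no repeats, contraction unneeded
relevant: ✗ — unused: g, h — weakening required
unrestricted: ✓ — simply typable at Str; W, C, E all held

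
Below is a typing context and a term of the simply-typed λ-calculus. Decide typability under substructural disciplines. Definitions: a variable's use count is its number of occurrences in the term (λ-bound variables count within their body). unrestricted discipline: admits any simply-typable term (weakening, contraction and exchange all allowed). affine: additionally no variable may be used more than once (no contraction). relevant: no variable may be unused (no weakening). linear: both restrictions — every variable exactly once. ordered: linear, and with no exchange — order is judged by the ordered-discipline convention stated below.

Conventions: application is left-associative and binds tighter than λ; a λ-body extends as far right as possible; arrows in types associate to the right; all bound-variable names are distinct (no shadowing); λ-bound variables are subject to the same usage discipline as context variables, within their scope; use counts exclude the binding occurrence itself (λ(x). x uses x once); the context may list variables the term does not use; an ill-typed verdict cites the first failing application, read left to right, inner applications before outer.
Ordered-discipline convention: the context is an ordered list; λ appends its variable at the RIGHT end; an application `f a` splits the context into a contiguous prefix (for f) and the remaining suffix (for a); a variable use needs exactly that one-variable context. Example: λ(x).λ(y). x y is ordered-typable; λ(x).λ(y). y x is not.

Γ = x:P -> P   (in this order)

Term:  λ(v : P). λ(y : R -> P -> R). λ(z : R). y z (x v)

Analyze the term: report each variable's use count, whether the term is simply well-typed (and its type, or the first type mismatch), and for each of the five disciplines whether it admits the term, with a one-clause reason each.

counts: x=1; v (bound)=1; y (bound)=1; z (bound)=1
order of uses: y, z, x, v
typing: well-typed at P -> (R -> P -> R) -> R -> R
ordered: ✗, no contiguous prefix/suffix split fits y, z, x, v
linear: ✓, exactly-once usage across x, v, y, z
affine: ✓, none of x, v, y, z used more than once
relevant: ✓, x, v, y, z: all used, weakening unneeded
unrestricted: ✓, simply typable at P -> (R -> P -> R) -> R -> R; W, C, E all held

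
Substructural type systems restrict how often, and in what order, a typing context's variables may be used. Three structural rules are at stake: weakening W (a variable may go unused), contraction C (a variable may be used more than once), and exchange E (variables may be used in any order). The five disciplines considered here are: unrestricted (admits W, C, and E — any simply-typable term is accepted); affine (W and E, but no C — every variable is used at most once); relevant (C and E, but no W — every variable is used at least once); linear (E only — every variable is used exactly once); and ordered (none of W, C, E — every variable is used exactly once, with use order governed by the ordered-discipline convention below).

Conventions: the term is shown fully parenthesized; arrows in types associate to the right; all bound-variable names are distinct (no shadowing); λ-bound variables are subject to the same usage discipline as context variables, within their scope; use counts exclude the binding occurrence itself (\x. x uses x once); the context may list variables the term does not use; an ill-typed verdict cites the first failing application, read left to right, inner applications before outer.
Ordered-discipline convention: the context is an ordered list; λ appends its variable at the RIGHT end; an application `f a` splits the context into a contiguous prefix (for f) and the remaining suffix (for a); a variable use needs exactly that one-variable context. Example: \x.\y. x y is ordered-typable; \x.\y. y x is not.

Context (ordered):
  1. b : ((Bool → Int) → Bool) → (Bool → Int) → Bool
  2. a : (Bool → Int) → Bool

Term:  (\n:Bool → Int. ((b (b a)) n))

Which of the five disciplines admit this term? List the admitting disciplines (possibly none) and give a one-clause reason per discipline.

admitted in: relevant, unrestricted
usage: b: 2; a: 1; n (bound): 1
order of uses: b, b, a, n
typing: ✓ — (Bool → Int) → Bool
ordered: ✗ — uses contraction: b ×2
linear: ✗ — uses contraction: b ×2
affine: ✗ — uses contraction: b ×2
relevant: ✓ — none of b, a, n goes unused
unrestricted: ✓ — simply typable at (Bool → Int) → Bool; W, C, E all held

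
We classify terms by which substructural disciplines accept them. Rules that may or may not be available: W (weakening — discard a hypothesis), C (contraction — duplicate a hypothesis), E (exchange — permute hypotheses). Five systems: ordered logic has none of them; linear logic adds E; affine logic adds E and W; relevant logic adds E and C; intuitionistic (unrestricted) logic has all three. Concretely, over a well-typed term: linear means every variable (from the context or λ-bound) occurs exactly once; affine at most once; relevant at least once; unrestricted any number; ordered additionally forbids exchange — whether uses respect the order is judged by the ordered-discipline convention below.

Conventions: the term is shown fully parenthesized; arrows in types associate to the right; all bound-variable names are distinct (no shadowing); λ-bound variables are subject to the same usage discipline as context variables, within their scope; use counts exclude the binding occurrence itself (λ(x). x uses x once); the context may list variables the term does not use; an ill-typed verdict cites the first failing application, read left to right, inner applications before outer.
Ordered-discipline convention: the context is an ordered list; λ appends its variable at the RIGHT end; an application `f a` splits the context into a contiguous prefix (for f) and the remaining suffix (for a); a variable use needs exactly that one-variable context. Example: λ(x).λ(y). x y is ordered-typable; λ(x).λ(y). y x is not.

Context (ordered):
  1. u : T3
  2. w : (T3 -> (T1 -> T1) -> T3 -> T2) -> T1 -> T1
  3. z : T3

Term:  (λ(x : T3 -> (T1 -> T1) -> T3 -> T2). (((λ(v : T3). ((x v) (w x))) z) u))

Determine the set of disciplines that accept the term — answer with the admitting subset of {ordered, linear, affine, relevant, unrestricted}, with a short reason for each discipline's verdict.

accepted by: relevant, unrestricted
usage: u=1; w=1; z=1; x (λ-bound)=2; v (λ-bound)=1
left-to-right use order: x, v, w, x, z, u
typing: well-typed — term : (T3 -> (T1 -> T1) -> T3 -> T2) -> T2
ordered: ✗, repeated use of x ×2
linear: ✗, repeated use of x ×2
affine: ✗, repeated use of x ×2
relevant: ✓, none of u, w, z, x, v goes unused
unrestricted: ✓, typability at (T3 -> (T1 -> T1) -> T3 -> T2) -> T2 is all that's needed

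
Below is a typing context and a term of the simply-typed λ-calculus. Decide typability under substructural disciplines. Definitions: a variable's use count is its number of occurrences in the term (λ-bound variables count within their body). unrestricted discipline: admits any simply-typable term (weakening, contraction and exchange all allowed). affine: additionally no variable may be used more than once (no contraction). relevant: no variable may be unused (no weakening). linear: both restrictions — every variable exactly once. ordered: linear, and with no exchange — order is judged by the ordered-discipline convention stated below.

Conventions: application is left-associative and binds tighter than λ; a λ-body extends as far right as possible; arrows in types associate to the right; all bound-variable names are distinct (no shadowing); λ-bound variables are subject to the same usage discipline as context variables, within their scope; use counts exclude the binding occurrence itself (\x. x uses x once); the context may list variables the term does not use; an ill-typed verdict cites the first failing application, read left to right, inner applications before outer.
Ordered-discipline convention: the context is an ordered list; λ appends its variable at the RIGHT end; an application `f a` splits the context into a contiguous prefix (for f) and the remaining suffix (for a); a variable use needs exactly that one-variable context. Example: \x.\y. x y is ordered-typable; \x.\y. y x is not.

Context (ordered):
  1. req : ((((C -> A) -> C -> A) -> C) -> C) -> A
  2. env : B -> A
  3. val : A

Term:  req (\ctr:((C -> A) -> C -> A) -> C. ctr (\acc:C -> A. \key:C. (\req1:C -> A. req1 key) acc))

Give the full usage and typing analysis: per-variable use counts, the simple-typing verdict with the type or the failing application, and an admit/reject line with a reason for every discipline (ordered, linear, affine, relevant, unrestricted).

variable uses: req: 1×; env: 0×; val: 0×; ctr (λ-bound): 1×; acc (λ-bound): 1×; key (λ-bound): 1×; req1 (λ-bound): 1×
uses in reading order: req, ctr, req1, key, acc
typing: the term checks, with type A
ordered: ✗, unused: env, val — weakening required
linear: ✗, unused: env, val — weakening required
affine: ✓, no duplicate uses among req, env, val, ctr, acc, key, req1
relevant: ✗, unused: env, val — weakening required
unrestricted: ✓, typability at A is all that's needed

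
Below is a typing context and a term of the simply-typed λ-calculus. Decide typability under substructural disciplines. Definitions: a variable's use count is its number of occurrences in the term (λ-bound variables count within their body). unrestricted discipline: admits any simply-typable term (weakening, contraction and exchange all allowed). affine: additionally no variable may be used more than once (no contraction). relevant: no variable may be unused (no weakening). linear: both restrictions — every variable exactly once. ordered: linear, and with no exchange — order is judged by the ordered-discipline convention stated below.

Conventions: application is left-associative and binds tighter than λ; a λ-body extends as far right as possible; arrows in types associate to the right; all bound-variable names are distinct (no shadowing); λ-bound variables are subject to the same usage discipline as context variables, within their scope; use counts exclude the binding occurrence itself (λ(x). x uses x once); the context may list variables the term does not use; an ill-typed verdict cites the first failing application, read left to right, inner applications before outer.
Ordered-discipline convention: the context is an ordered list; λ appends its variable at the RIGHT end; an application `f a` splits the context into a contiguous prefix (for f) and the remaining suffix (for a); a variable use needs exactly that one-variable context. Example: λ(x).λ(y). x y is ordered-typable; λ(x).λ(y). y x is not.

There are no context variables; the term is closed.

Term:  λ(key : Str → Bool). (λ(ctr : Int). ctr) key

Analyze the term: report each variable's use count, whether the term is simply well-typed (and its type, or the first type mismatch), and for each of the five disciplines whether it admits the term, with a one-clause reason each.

counts: key (bound): 1×, ctr (bound): 1×
use order (left to right): ctr, key
typing: ill-typed: an argument Str → Bool mismatches the expected Int
ordered ✗ (fails simple typing)
linear ✗ (a type mismatch blocks all five)
affine ✗ (the type mismatch rejects it)
relevant ✗ (not simply typable)
unrestricted ✗ (fails simple typing)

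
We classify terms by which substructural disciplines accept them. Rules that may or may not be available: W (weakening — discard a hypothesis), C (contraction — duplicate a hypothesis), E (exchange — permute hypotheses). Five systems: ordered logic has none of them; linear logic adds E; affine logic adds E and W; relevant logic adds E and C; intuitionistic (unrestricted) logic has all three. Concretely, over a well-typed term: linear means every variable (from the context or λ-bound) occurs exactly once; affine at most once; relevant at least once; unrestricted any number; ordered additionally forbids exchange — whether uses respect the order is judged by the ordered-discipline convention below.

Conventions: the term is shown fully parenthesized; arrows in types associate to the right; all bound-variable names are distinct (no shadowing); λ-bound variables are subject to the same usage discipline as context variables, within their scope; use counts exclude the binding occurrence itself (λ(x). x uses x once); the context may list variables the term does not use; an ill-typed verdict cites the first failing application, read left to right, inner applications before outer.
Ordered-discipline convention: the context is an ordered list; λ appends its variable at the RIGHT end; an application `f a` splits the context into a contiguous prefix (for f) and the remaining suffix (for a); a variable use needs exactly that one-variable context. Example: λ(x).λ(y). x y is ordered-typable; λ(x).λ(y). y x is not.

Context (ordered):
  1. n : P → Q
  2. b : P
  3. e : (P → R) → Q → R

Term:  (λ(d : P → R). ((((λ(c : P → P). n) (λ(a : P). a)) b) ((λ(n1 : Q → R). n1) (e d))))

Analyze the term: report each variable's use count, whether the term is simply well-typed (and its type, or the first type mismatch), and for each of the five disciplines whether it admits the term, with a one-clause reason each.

variable uses: n=1; b=1; e=1; d (bound)=1; c (bound)=0; a (bound)=1; n1 (bound)=1
left-to-right use order: n, a, b, n1, e, d
typing: ill-typed: applying a non-function (Q)
ordered: ✗, not simply typable
linear: ✗, fails simple typing
affine: ✗, a type mismatch blocks all five
relevant: ✗, the type mismatch rejects it
unrestricted: ✗, not simply typable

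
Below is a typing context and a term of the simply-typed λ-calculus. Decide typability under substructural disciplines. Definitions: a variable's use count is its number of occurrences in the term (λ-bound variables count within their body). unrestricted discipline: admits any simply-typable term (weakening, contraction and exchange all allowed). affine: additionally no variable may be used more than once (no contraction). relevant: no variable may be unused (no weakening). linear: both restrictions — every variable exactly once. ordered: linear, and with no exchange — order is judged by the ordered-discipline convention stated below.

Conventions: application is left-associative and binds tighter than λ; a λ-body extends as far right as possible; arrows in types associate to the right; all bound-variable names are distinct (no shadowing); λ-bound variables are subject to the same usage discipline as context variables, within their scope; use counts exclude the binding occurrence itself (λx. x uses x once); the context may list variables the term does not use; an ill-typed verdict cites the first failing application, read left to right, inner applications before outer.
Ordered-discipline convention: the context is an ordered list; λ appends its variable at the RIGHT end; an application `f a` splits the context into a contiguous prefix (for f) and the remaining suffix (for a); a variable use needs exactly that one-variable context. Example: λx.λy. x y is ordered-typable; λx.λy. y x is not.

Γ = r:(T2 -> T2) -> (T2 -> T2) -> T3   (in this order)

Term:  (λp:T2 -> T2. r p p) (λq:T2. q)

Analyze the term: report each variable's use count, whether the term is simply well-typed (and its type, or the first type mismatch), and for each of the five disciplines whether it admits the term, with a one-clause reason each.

use counts: r: 1; p [bound]: 2; q [bound]: 1
uses in reading order: r, p, p, q
typing: the term checks, with type T3
ordered ✗ (repeated use of p ×2)
linear ✗ (repeated use of p ×2)
affine ✗ (repeated use of p ×2)
relevant ✓ (none of r, p, q goes unused)
unrestricted ✓ (well-typed at T3; no restrictions here)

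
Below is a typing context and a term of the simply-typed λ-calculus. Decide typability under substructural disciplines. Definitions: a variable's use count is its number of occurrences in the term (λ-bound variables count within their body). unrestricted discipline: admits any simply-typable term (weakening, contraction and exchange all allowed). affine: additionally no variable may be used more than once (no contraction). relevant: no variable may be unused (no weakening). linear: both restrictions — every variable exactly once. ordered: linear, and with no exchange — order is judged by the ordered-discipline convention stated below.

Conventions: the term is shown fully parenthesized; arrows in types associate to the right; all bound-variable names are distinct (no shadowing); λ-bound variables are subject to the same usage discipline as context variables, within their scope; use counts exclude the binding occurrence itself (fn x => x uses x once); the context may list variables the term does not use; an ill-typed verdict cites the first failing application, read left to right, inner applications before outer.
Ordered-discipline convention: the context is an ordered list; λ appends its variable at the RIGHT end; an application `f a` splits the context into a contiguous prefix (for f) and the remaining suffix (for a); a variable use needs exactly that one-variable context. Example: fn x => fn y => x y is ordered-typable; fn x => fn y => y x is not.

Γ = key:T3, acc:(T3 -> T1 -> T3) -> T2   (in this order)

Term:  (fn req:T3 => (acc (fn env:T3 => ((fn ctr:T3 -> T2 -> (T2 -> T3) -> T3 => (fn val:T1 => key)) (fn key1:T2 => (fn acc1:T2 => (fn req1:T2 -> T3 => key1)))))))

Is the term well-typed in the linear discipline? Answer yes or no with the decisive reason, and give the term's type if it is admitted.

no — not simply typable
variable uses: key=1, acc=1, req (bound)=0, env (bound)=0, ctr (bound)=0, val (bound)=0, key1 (bound)=1, acc1 (bound)=0, req1 (bound)=0
order of uses: acc, key, key1
typing: ill-typed: an application expects T3 -> T2 -> (T2 -> T3) -> T3 but receives T2 -> T2 -> (T2 -> T3) -> T2
summary: ordered ✗, linear ✗, affine ✗, relevant ✗, unrestricted ✗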